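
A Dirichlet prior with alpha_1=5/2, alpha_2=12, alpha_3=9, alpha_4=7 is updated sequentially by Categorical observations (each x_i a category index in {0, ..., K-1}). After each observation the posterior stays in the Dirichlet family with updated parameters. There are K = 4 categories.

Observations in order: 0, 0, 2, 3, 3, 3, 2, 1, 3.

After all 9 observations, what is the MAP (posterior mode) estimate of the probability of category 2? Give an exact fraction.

obs 1: x=0 → posterior Dirichlet(7/2, 12, 9, 7)
obs 2: x=0 → posterior Dirichlet(9/2, 12, 9, 7)
obs 3: x=2 → posterior Dirichlet(9/2, 12, 10, 7)
obs 4: x=3 → posterior Dirichlet(9/2, 12, 10, 8)
obs 5: x=3 → posterior Dirichlet(9/2, 12, 10, 9)
obs 6: x=3 → posterior Dirichlet(9/2, 12, 10, 10)
obs 7: x=2 → posterior Dirichlet(9/2, 12, 11, 10)
obs 8: x=1 → posterior Dirichlet(9/2, 13, 11, 10)
obs 9: x=3 → posterior Dirichlet(9/2, 13, 11, 11)

20/71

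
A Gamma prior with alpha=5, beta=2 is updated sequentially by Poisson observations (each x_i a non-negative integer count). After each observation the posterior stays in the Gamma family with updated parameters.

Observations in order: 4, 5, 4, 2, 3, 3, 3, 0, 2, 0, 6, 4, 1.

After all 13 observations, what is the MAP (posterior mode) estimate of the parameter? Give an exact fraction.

obs 1: x=4 → posterior Gamma(9, 3)
obs 2: x=5 → posterior Gamma(14, 4)
obs 3: x=4 → posterior Gamma(18, 5)
obs 4: x=2 → posterior Gamma(20, 6)
obs 5: x=3 → posterior Gamma(23, 7)
obs 6: x=3 → posterior Gamma(26, 8)
obs 7: x=3 → posterior Gamma(29, 9)
obs 8: x=0 → posterior Gamma(29, 10)
obs 9: x=2 → posterior Gamma(31, 11)
obs 10: x=0 → posterior Gamma(31, 12)
obs 11: x=6 → posterior Gamma(37, 13)
obs 12: x=4 → posterior Gamma(41, 14)
obs 13: x=1 → posterior Gamma(42, 15)

41/15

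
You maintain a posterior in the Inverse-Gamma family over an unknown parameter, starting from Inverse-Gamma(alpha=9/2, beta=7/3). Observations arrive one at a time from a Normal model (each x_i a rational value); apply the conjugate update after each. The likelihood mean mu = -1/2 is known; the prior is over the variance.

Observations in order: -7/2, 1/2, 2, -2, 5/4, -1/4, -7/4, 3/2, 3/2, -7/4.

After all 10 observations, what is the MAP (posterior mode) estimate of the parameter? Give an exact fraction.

obs 1: x=-7/2 → posterior Inverse-Gamma(5, 41/6)
obs 2: x=1/2 → posterior Inverse-Gamma(11/2, 22/3)
obs 3: x=2 → posterior Inverse-Gamma(6, 251/24)
obs 4: x=-2 → posterior Inverse-Gamma(13/2, 139/12)
obs 5: x=5/4 → posterior Inverse-Gamma(7, 1259/96)
obs 6: x=-1/4 → posterior Inverse-Gamma(15/2, 631/48)
obs 7: x=-7/4 → posterior Inverse-Gamma(8, 1337/96)
obs 8: x=3/2 → posterior Inverse-Gamma(17/2, 1529/96)
obs 9: x=3/2 → posterior Inverse-Gamma(9, 1721/96)
obs 10: x=-7/4 → posterior Inverse-Gamma(19/2, 449/24)

449/252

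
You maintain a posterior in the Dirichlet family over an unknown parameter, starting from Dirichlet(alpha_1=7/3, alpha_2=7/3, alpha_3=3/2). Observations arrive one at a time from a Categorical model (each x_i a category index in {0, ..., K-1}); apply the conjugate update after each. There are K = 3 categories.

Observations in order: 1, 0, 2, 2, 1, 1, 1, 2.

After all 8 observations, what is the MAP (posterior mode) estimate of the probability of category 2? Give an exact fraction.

obs 1: x=1 → posterior Dirichlet(7/3, 10/3, 3/2)
obs 2: x=0 → posterior Dirichlet(10/3, 10/3, 3/2)
obs 3: x=2 → posterior Dirichlet(10/3, 10/3, 5/2)
obs 4: x=2 → posterior Dirichlet(10/3, 10/3, 7/2)
obs 5: x=1 → posterior Dirichlet(10/3, 13/3, 7/2)
obs 6: x=1 → posterior Dirichlet(10/3, 16/3, 7/2)
obs 7: x=1 → posterior Dirichlet(10/3, 19/3, 7/2)
obs 8: x=2 → posterior Dirichlet(10/3, 19/3, 9/2)

21/67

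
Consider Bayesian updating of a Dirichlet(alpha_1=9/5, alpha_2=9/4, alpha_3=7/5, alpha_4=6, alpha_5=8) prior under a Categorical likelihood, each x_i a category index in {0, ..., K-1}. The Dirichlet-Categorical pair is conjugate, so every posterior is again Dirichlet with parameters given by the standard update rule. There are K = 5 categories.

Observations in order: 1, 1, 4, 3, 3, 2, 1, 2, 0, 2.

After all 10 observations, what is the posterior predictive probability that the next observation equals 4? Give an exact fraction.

180/589

obs 1: x=1 → posterior Dirichlet(9/5, 13/4, 7/5, 6, 8)
obs 2: x=1 → posterior Dirichlet(9/5, 17/4, 7/5, 6, 8)
obs 3: x=4 → posterior Dirichlet(9/5, 17/4, 7/5, 6, 9)
obs 4: x=3 → posterior Dirichlet(9/5, 17/4, 7/5, 7, 9)
obs 5: x=3 → posterior Dirichlet(9/5, 17/4, 7/5, 8, 9)
obs 6: x=2 → posterior Dirichlet(9/5, 17/4, 12/5, 8, 9)
obs 7: x=1 → posterior Dirichlet(9/5, 21/4, 12/5, 8, 9)
obs 8: x=2 → posterior Dirichlet(9/5, 21/4, 17/5, 8, 9)
obs 9: x=0 → posterior Dirichlet(14/5, 21/4, 17/5, 8, 9)
obs 10: x=2 → posterior Dirichlet(14/5, 21/4, 22/5, 8, 9)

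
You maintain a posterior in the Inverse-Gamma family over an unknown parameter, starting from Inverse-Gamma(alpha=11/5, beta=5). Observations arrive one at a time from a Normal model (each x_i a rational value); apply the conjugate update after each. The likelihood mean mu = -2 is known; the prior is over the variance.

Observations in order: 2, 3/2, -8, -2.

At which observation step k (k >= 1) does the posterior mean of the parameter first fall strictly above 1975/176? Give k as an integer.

obs 1: x=2 → posterior Inverse-Gamma(27/10, 13)
obs 2: x=3/2 → posterior Inverse-Gamma(16/5, 153/8)
obs 3: x=-8 → posterior Inverse-Gamma(37/10, 297/8)
obs 4: x=-2 → posterior Inverse-Gamma(21/5, 297/8)

k = 3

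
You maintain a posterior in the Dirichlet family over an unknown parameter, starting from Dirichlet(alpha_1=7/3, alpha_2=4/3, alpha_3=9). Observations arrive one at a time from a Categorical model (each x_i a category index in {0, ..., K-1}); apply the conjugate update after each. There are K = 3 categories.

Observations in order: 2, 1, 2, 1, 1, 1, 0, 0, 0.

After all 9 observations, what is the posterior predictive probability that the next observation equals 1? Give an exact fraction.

obs 1: x=2 → posterior Dirichlet(7/3, 4/3, 10)
obs 2: x=1 → posterior Dirichlet(7/3, 7/3, 10)
obs 3: x=2 → posterior Dirichlet(7/3, 7/3, 11)
obs 4: x=1 → posterior Dirichlet(7/3, 10/3, 11)
obs 5: x=1 → posterior Dirichlet(7/3, 13/3, 11)
obs 6: x=1 → posterior Dirichlet(7/3, 16/3, 11)
obs 7: x=0 → posterior Dirichlet(10/3, 16/3, 11)
obs 8: x=0 → posterior Dirichlet(13/3, 16/3, 11)
obs 9: x=0 → posterior Dirichlet(16/3, 16/3, 11)

16/65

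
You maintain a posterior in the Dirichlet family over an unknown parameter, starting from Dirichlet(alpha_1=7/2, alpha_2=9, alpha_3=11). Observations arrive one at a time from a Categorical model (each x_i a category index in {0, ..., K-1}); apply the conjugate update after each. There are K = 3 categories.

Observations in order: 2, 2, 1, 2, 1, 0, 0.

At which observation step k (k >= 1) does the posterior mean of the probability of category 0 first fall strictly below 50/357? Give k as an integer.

k = 2

obs 1: x=2 → posterior Dirichlet(7/2, 9, 12)
obs 2: x=2 → posterior Dirichlet(7/2, 9, 13)
obs 3: x=1 → posterior Dirichlet(7/2, 10, 13)
obs 4: x=2 → posterior Dirichlet(7/2, 10, 14)
obs 5: x=1 → posterior Dirichlet(7/2, 11, 14)
obs 6: x=0 → posterior Dirichlet(9/2, 11, 14)
obs 7: x=0 → posterior Dirichlet(11/2, 11, 14)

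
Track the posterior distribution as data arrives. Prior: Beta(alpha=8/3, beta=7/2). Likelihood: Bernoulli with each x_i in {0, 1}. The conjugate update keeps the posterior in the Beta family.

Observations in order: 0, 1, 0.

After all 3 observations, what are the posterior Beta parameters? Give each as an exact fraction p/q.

obs 1: x=0 → posterior Beta(8/3, 9/2)
obs 2: x=1 → posterior Beta(11/3, 9/2)
obs 3: x=0 → posterior Beta(11/3, 11/2)

alpha=11/3, beta=11/2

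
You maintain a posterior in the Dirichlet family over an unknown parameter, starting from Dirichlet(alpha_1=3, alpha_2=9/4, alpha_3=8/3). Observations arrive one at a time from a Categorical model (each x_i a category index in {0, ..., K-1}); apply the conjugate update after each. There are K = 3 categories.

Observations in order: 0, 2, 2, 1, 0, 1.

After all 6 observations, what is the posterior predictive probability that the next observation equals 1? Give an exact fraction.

51/167

obs 1: x=0 → posterior Dirichlet(4, 9/4, 8/3)
obs 2: x=2 → posterior Dirichlet(4, 9/4, 11/3)
obs 3: x=2 → posterior Dirichlet(4, 9/4, 14/3)
obs 4: x=1 → posterior Dirichlet(4, 13/4, 14/3)
obs 5: x=0 → posterior Dirichlet(5, 13/4, 14/3)
obs 6: x=1 → posterior Dirichlet(5, 17/4, 14/3)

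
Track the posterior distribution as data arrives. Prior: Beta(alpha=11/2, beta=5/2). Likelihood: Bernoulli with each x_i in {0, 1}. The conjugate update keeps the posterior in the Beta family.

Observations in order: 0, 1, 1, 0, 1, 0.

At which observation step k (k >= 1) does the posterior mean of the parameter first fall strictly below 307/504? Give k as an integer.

k = 6

obs 1: x=0 → posterior Beta(11/2, 7/2)
obs 2: x=1 → posterior Beta(13/2, 7/2)
obs 3: x=1 → posterior Beta(15/2, 7/2)
obs 4: x=0 → posterior Beta(15/2, 9/2)
obs 5: x=1 → posterior Beta(17/2, 9/2)
obs 6: x=0 → posterior Beta(17/2, 11/2)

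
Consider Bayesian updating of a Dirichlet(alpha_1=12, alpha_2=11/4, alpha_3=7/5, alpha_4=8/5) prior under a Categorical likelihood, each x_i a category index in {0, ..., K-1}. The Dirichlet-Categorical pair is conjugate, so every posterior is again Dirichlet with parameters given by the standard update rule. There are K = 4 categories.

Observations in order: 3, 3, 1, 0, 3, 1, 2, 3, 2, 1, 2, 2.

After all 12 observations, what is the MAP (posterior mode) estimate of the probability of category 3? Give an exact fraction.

obs 1: x=3 → posterior Dirichlet(12, 11/4, 7/5, 13/5)
obs 2: x=3 → posterior Dirichlet(12, 11/4, 7/5, 18/5)
obs 3: x=1 → posterior Dirichlet(12, 15/4, 7/5, 18/5)
obs 4: x=0 → posterior Dirichlet(13, 15/4, 7/5, 18/5)
obs 5: x=3 → posterior Dirichlet(13, 15/4, 7/5, 23/5)
obs 6: x=1 → posterior Dirichlet(13, 19/4, 7/5, 23/5)
obs 7: x=2 → posterior Dirichlet(13, 19/4, 12/5, 23/5)
obs 8: x=3 → posterior Dirichlet(13, 19/4, 12/5, 28/5)
obs 9: x=2 → posterior Dirichlet(13, 19/4, 17/5, 28/5)
obs 10: x=1 → posterior Dirichlet(13, 23/4, 17/5, 28/5)
obs 11: x=2 → posterior Dirichlet(13, 23/4, 22/5, 28/5)
obs 12: x=2 → posterior Dirichlet(13, 23/4, 27/5, 28/5)

92/515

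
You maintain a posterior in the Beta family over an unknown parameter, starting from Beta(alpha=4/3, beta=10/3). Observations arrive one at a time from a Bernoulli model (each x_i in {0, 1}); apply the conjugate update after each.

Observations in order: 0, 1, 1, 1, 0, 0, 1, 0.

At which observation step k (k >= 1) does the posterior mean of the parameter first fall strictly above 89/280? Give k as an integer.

obs 1: x=0 → posterior Beta(4/3, 13/3)
obs 2: x=1 → posterior Beta(7/3, 13/3)
obs 3: x=1 → posterior Beta(10/3, 13/3)
obs 4: x=1 → posterior Beta(13/3, 13/3)
obs 5: x=0 → posterior Beta(13/3, 16/3)
obs 6: x=0 → posterior Beta(13/3, 19/3)
obs 7: x=1 → posterior Beta(16/3, 19/3)
obs 8: x=0 → posterior Beta(16/3, 22/3)

k = 2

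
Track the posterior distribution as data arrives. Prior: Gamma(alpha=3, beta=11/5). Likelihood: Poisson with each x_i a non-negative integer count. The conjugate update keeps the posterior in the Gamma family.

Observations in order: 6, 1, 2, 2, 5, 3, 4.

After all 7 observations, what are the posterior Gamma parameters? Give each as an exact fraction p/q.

obs 1: x=6 → posterior Gamma(9, 16/5)
obs 2: x=1 → posterior Gamma(10, 21/5)
obs 3: x=2 → posterior Gamma(12, 26/5)
obs 4: x=2 → posterior Gamma(14, 31/5)
obs 5: x=5 → posterior Gamma(19, 36/5)
obs 6: x=3 → posterior Gamma(22, 41/5)
obs 7: x=4 → posterior Gamma(26, 46/5)

alpha=26, beta=46/5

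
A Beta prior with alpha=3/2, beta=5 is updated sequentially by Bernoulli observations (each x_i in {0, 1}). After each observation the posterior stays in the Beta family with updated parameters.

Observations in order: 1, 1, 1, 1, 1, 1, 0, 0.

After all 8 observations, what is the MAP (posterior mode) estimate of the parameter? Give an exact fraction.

13/25

obs 1: x=1 → posterior Beta(5/2, 5)
obs 2: x=1 → posterior Beta(7/2, 5)
obs 3: x=1 → posterior Beta(9/2, 5)
obs 4: x=1 → posterior Beta(11/2, 5)
obs 5: x=1 → posterior Beta(13/2, 5)
obs 6: x=1 → posterior Beta(15/2, 5)
obs 7: x=0 → posterior Beta(15/2, 6)
obs 8: x=0 → posterior Beta(15/2, 7)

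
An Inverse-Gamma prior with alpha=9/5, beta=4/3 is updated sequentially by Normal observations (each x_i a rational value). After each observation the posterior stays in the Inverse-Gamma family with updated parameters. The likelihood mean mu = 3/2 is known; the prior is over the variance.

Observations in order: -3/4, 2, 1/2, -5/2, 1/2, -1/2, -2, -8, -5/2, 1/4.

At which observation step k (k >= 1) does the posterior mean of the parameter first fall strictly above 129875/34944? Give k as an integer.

k = 4

obs 1: x=-3/4 → posterior Inverse-Gamma(23/10, 371/96)
obs 2: x=2 → posterior Inverse-Gamma(14/5, 383/96)
obs 3: x=1/2 → posterior Inverse-Gamma(33/10, 431/96)
obs 4: x=-5/2 → posterior Inverse-Gamma(19/5, 1199/96)
obs 5: x=1/2 → posterior Inverse-Gamma(43/10, 1247/96)
obs 6: x=-1/2 → posterior Inverse-Gamma(24/5, 1439/96)
obs 7: x=-2 → posterior Inverse-Gamma(53/10, 2027/96)
obs 8: x=-8 → posterior Inverse-Gamma(29/5, 6359/96)
obs 9: x=-5/2 → posterior Inverse-Gamma(63/10, 7127/96)
obs 10: x=1/4 → posterior Inverse-Gamma(34/5, 3601/48)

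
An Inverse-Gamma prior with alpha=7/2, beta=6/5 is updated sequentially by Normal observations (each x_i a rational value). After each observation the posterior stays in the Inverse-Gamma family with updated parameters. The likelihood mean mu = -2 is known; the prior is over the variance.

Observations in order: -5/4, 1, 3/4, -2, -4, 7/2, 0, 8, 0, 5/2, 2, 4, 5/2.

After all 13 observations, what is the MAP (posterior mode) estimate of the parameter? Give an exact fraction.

obs 1: x=-5/4 → posterior Inverse-Gamma(4, 237/160)
obs 2: x=1 → posterior Inverse-Gamma(9/2, 957/160)
obs 3: x=3/4 → posterior Inverse-Gamma(5, 781/80)
obs 4: x=-2 → posterior Inverse-Gamma(11/2, 781/80)
obs 5: x=-4 → posterior Inverse-Gamma(6, 941/80)
obs 6: x=7/2 → posterior Inverse-Gamma(13/2, 2151/80)
obs 7: x=0 → posterior Inverse-Gamma(7, 2311/80)
obs 8: x=8 → posterior Inverse-Gamma(15/2, 6311/80)
obs 9: x=0 → posterior Inverse-Gamma(8, 6471/80)
obs 10: x=5/2 → posterior Inverse-Gamma(17/2, 7281/80)
obs 11: x=2 → posterior Inverse-Gamma(9, 7921/80)
obs 12: x=4 → posterior Inverse-Gamma(19/2, 9361/80)
obs 13: x=5/2 → posterior Inverse-Gamma(10, 10171/80)

10171/880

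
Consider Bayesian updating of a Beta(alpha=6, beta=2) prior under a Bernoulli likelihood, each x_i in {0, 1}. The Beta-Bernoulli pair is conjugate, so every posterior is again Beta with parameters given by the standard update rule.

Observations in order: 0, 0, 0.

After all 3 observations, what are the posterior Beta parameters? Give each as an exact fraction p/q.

obs 1: x=0 → posterior Beta(6, 3)
obs 2: x=0 → posterior Beta(6, 4)
obs 3: x=0 → posterior Beta(6, 5)

alpha=6, beta=5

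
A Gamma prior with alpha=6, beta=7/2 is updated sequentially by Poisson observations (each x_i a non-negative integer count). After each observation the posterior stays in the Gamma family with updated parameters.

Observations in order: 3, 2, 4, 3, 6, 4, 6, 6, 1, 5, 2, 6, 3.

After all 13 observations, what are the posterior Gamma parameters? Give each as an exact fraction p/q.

alpha=57, beta=33/2

obs 1: x=3 → posterior Gamma(9, 9/2)
obs 2: x=2 → posterior Gamma(11, 11/2)
obs 3: x=4 → posterior Gamma(15, 13/2)
obs 4: x=3 → posterior Gamma(18, 15/2)
obs 5: x=6 → posterior Gamma(24, 17/2)
obs 6: x=4 → posterior Gamma(28, 19/2)
obs 7: x=6 → posterior Gamma(34, 21/2)
obs 8: x=6 → posterior Gamma(40, 23/2)
obs 9: x=1 → posterior Gamma(41, 25/2)
obs 10: x=5 → posterior Gamma(46, 27/2)
obs 11: x=2 → posterior Gamma(48, 29/2)
obs 12: x=6 → posterior Gamma(54, 31/2)
obs 13: x=3 → posterior Gamma(57, 33/2)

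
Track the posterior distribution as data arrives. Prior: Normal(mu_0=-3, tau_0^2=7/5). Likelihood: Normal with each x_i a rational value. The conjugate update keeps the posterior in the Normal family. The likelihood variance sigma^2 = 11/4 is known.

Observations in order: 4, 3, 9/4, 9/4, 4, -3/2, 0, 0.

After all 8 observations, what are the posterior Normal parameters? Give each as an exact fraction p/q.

mu_0=227/279, tau_0^2=77/279

obs 1: x=4 → posterior Normal(-53/83, 77/83)
obs 2: x=3 → posterior Normal(31/111, 77/111)
obs 3: x=9/4 → posterior Normal(94/139, 77/139)
obs 4: x=9/4 → posterior Normal(157/167, 77/167)
obs 5: x=4 → posterior Normal(269/195, 77/195)
obs 6: x=-3/2 → posterior Normal(227/223, 77/223)
obs 7: x=0 → posterior Normal(227/251, 77/251)
obs 8: x=0 → posterior Normal(227/279, 77/279)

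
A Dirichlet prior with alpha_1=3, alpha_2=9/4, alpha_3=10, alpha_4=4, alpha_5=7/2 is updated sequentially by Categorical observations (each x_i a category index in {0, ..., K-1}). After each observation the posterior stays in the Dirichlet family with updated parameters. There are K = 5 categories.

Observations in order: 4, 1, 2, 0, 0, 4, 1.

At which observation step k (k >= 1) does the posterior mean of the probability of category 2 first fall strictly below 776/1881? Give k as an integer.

obs 1: x=4 → posterior Dirichlet(3, 9/4, 10, 4, 9/2)
obs 2: x=1 → posterior Dirichlet(3, 13/4, 10, 4, 9/2)
obs 3: x=2 → posterior Dirichlet(3, 13/4, 11, 4, 9/2)
obs 4: x=0 → posterior Dirichlet(4, 13/4, 11, 4, 9/2)
obs 5: x=0 → posterior Dirichlet(5, 13/4, 11, 4, 9/2)
obs 6: x=4 → posterior Dirichlet(5, 13/4, 11, 4, 11/2)
obs 7: x=1 → posterior Dirichlet(5, 17/4, 11, 4, 11/2)

k = 2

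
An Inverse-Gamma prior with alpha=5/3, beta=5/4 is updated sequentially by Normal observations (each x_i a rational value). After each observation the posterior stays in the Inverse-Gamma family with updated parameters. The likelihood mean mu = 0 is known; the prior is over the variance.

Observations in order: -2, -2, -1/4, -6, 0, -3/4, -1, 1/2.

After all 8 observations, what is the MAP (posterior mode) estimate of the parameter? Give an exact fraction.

1161/320

obs 1: x=-2 → posterior Inverse-Gamma(13/6, 13/4)
obs 2: x=-2 → posterior Inverse-Gamma(8/3, 21/4)
obs 3: x=-1/4 → posterior Inverse-Gamma(19/6, 169/32)
obs 4: x=-6 → posterior Inverse-Gamma(11/3, 745/32)
obs 5: x=0 → posterior Inverse-Gamma(25/6, 745/32)
obs 6: x=-3/4 → posterior Inverse-Gamma(14/3, 377/16)
obs 7: x=-1 → posterior Inverse-Gamma(31/6, 385/16)
obs 8: x=1/2 → posterior Inverse-Gamma(17/3, 387/16)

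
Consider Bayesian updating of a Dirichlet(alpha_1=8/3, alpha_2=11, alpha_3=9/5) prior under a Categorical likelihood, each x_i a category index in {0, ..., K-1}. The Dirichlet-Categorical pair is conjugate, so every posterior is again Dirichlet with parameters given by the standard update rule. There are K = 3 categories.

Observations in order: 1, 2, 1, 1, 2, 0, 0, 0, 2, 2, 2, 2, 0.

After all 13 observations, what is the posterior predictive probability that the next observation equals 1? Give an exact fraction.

obs 1: x=1 → posterior Dirichlet(8/3, 12, 9/5)
obs 2: x=2 → posterior Dirichlet(8/3, 12, 14/5)
obs 3: x=1 → posterior Dirichlet(8/3, 13, 14/5)
obs 4: x=1 → posterior Dirichlet(8/3, 14, 14/5)
obs 5: x=2 → posterior Dirichlet(8/3, 14, 19/5)
obs 6: x=0 → posterior Dirichlet(11/3, 14, 19/5)
obs 7: x=0 → posterior Dirichlet(14/3, 14, 19/5)
obs 8: x=0 → posterior Dirichlet(17/3, 14, 19/5)
obs 9: x=2 → posterior Dirichlet(17/3, 14, 24/5)
obs 10: x=2 → posterior Dirichlet(17/3, 14, 29/5)
obs 11: x=2 → posterior Dirichlet(17/3, 14, 34/5)
obs 12: x=2 → posterior Dirichlet(17/3, 14, 39/5)
obs 13: x=0 → posterior Dirichlet(20/3, 14, 39/5)

30/61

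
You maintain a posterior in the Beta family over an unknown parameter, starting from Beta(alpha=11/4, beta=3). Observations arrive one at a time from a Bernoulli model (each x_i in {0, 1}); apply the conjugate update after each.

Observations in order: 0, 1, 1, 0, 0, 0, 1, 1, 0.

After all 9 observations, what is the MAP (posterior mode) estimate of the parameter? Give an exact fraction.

23/51

obs 1: x=0 → posterior Beta(11/4, 4)
obs 2: x=1 → posterior Beta(15/4, 4)
obs 3: x=1 → posterior Beta(19/4, 4)
obs 4: x=0 → posterior Beta(19/4, 5)
obs 5: x=0 → posterior Beta(19/4, 6)
obs 6: x=0 → posterior Beta(19/4, 7)
obs 7: x=1 → posterior Beta(23/4, 7)
obs 8: x=1 → posterior Beta(27/4, 7)
obs 9: x=0 → posterior Beta(27/4, 8)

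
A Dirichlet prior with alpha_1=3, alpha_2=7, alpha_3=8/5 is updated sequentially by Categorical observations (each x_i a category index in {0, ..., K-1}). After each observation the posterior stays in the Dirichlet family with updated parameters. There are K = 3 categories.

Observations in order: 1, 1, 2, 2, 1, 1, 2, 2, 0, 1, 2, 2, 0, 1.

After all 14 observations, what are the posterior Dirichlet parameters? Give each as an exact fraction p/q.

alpha_1=5, alpha_2=13, alpha_3=38/5

obs 1: x=1 → posterior Dirichlet(3, 8, 8/5)
obs 2: x=1 → posterior Dirichlet(3, 9, 8/5)
obs 3: x=2 → posterior Dirichlet(3, 9, 13/5)
obs 4: x=2 → posterior Dirichlet(3, 9, 18/5)
obs 5: x=1 → posterior Dirichlet(3, 10, 18/5)
obs 6: x=1 → posterior Dirichlet(3, 11, 18/5)
obs 7: x=2 → posterior Dirichlet(3, 11, 23/5)
obs 8: x=2 → posterior Dirichlet(3, 11, 28/5)
obs 9: x=0 → posterior Dirichlet(4, 11, 28/5)
obs 10: x=1 → posterior Dirichlet(4, 12, 28/5)
obs 11: x=2 → posterior Dirichlet(4, 12, 33/5)
obs 12: x=2 → posterior Dirichlet(4, 12, 38/5)
obs 13: x=0 → posterior Dirichlet(5, 12, 38/5)
obs 14: x=1 → posterior Dirichlet(5, 13, 38/5)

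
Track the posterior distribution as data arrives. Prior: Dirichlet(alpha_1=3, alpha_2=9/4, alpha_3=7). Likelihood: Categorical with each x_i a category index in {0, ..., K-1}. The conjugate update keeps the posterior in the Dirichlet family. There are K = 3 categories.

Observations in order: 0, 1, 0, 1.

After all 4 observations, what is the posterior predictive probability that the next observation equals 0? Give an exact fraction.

4/13

obs 1: x=0 → posterior Dirichlet(4, 9/4, 7)
obs 2: x=1 → posterior Dirichlet(4, 13/4, 7)
obs 3: x=0 → posterior Dirichlet(5, 13/4, 7)
obs 4: x=1 → posterior Dirichlet(5, 17/4, 7)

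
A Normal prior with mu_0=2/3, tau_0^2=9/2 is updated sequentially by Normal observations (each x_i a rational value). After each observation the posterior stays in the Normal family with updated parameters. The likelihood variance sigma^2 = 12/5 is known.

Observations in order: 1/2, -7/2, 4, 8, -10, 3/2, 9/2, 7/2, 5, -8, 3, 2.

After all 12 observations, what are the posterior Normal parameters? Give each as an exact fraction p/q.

obs 1: x=1/2 → posterior Normal(77/138, 36/23)
obs 2: x=-7/2 → posterior Normal(-119/114, 18/19)
obs 3: x=4 → posterior Normal(61/159, 36/53)
obs 4: x=8 → posterior Normal(421/204, 9/17)
obs 5: x=-10 → posterior Normal(-29/249, 36/83)
obs 6: x=3/2 → posterior Normal(11/84, 18/49)
obs 7: x=9/2 → posterior Normal(241/339, 36/113)
obs 8: x=7/2 → posterior Normal(797/768, 9/32)
obs 9: x=5 → posterior Normal(1247/858, 36/143)
obs 10: x=-8 → posterior Normal(527/948, 18/79)
obs 11: x=3 → posterior Normal(797/1038, 36/173)
obs 12: x=2 → posterior Normal(977/1128, 9/47)

mu_0=977/1128, tau_0^2=9/47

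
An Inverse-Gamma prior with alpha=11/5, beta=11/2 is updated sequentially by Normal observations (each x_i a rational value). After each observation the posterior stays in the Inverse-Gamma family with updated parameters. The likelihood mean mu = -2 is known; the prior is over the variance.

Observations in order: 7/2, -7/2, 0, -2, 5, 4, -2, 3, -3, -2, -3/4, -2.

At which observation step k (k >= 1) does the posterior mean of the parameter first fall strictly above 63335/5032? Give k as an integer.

k = 5

obs 1: x=7/2 → posterior Inverse-Gamma(27/10, 165/8)
obs 2: x=-7/2 → posterior Inverse-Gamma(16/5, 87/4)
obs 3: x=0 → posterior Inverse-Gamma(37/10, 95/4)
obs 4: x=-2 → posterior Inverse-Gamma(21/5, 95/4)
obs 5: x=5 → posterior Inverse-Gamma(47/10, 193/4)
obs 6: x=4 → posterior Inverse-Gamma(26/5, 265/4)
obs 7: x=-2 → posterior Inverse-Gamma(57/10, 265/4)
obs 8: x=3 → posterior Inverse-Gamma(31/5, 315/4)
obs 9: x=-3 → posterior Inverse-Gamma(67/10, 317/4)
obs 10: x=-2 → posterior Inverse-Gamma(36/5, 317/4)
obs 11: x=-3/4 → posterior Inverse-Gamma(77/10, 2561/32)
obs 12: x=-2 → posterior Inverse-Gamma(41/5, 2561/32)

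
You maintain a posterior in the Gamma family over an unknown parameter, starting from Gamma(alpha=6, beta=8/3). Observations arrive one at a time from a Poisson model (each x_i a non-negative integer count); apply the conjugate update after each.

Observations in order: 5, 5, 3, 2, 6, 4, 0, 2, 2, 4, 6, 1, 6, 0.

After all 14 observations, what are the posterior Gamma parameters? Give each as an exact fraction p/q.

obs 1: x=5 → posterior Gamma(11, 11/3)
obs 2: x=5 → posterior Gamma(16, 14/3)
obs 3: x=3 → posterior Gamma(19, 17/3)
obs 4: x=2 → posterior Gamma(21, 20/3)
obs 5: x=6 → posterior Gamma(27, 23/3)
obs 6: x=4 → posterior Gamma(31, 26/3)
obs 7: x=0 → posterior Gamma(31, 29/3)
obs 8: x=2 → posterior Gamma(33, 32/3)
obs 9: x=2 → posterior Gamma(35, 35/3)
obs 10: x=4 → posterior Gamma(39, 38/3)
obs 11: x=6 → posterior Gamma(45, 41/3)
obs 12: x=1 → posterior Gamma(46, 44/3)
obs 13: x=6 → posterior Gamma(52, 47/3)
obs 14: x=0 → posterior Gamma(52, 50/3)

alpha=52, beta=50/3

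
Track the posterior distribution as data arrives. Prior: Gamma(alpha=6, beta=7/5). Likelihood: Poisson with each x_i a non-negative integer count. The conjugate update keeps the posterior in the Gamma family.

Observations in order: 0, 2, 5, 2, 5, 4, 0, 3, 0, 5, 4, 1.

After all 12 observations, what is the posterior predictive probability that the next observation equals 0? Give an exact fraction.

obs 1: x=0 → posterior Gamma(6, 12/5)
obs 2: x=2 → posterior Gamma(8, 17/5)
obs 3: x=5 → posterior Gamma(13, 22/5)
obs 4: x=2 → posterior Gamma(15, 27/5)
obs 5: x=5 → posterior Gamma(20, 32/5)
obs 6: x=4 → posterior Gamma(24, 37/5)
obs 7: x=0 → posterior Gamma(24, 42/5)
obs 8: x=3 → posterior Gamma(27, 47/5)
obs 9: x=0 → posterior Gamma(27, 52/5)
obs 10: x=5 → posterior Gamma(32, 57/5)
obs 11: x=4 → posterior Gamma(36, 62/5)
obs 12: x=1 → posterior Gamma(37, 67/5)

36708589715158079306312158856962101838057111073092849079204507042227/526383621832523020213135181063373161602698310825760797260513816870912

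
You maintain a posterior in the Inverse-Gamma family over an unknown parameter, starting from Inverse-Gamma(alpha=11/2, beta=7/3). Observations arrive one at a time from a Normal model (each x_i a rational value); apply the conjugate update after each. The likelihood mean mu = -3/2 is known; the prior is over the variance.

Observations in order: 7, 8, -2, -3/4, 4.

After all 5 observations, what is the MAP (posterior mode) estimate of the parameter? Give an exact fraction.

9515/864

obs 1: x=7 → posterior Inverse-Gamma(6, 923/24)
obs 2: x=8 → posterior Inverse-Gamma(13/2, 1003/12)
obs 3: x=-2 → posterior Inverse-Gamma(7, 2009/24)
obs 4: x=-3/4 → posterior Inverse-Gamma(15/2, 8063/96)
obs 5: x=4 → posterior Inverse-Gamma(8, 9515/96)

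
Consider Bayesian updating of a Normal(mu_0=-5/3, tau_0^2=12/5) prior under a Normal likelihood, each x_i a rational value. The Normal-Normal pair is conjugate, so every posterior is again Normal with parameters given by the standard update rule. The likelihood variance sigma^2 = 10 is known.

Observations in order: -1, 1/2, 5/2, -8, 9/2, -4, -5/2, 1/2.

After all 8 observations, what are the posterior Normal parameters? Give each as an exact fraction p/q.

mu_0=-260/219, tau_0^2=60/73

obs 1: x=-1 → posterior Normal(-143/93, 60/31)
obs 2: x=1/2 → posterior Normal(-134/111, 60/37)
obs 3: x=5/2 → posterior Normal(-89/129, 60/43)
obs 4: x=-8 → posterior Normal(-233/147, 60/49)
obs 5: x=9/2 → posterior Normal(-152/165, 12/11)
obs 6: x=-4 → posterior Normal(-224/183, 60/61)
obs 7: x=-5/2 → posterior Normal(-269/201, 60/67)
obs 8: x=1/2 → posterior Normal(-260/219, 60/73)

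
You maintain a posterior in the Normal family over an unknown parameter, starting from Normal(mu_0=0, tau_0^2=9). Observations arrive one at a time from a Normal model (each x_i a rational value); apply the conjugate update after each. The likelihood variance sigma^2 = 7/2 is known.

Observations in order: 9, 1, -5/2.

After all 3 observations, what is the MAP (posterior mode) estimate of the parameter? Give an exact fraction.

obs 1: x=9 → posterior Normal(162/25, 63/25)
obs 2: x=1 → posterior Normal(180/43, 63/43)
obs 3: x=-5/2 → posterior Normal(135/61, 63/61)

135/61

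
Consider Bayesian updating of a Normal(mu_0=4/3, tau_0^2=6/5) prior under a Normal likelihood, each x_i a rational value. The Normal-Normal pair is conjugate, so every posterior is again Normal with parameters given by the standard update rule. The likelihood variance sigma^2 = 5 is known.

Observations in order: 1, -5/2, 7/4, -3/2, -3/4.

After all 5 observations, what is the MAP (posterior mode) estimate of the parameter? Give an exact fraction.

64/165

obs 1: x=1 → posterior Normal(118/93, 30/31)
obs 2: x=-5/2 → posterior Normal(73/111, 30/37)
obs 3: x=7/4 → posterior Normal(209/258, 30/43)
obs 4: x=-3/2 → posterior Normal(155/294, 30/49)
obs 5: x=-3/4 → posterior Normal(64/165, 6/11)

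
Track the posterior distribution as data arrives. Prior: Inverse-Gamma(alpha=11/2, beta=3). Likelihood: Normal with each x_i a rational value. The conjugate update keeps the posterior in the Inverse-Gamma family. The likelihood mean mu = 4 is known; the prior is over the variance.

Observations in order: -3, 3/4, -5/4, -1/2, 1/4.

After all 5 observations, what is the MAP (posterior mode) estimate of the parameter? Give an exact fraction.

obs 1: x=-3 → posterior Inverse-Gamma(6, 55/2)
obs 2: x=3/4 → posterior Inverse-Gamma(13/2, 1049/32)
obs 3: x=-5/4 → posterior Inverse-Gamma(7, 745/16)
obs 4: x=-1/2 → posterior Inverse-Gamma(15/2, 907/16)
obs 5: x=1/4 → posterior Inverse-Gamma(8, 2039/32)

2039/288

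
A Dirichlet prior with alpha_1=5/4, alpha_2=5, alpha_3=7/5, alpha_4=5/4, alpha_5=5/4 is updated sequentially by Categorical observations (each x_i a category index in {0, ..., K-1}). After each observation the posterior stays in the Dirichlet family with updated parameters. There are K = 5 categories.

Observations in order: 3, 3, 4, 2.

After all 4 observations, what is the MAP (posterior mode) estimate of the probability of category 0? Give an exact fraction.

obs 1: x=3 → posterior Dirichlet(5/4, 5, 7/5, 9/4, 5/4)
obs 2: x=3 → posterior Dirichlet(5/4, 5, 7/5, 13/4, 5/4)
obs 3: x=4 → posterior Dirichlet(5/4, 5, 7/5, 13/4, 9/4)
obs 4: x=2 → posterior Dirichlet(5/4, 5, 12/5, 13/4, 9/4)

5/183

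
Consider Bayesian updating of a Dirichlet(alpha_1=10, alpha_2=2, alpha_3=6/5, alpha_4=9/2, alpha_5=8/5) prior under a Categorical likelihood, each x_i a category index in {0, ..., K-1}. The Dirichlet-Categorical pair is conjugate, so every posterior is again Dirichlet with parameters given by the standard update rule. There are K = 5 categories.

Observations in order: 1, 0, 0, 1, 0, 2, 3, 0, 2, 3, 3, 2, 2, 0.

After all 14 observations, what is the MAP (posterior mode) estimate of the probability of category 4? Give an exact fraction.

6/283

obs 1: x=1 → posterior Dirichlet(10, 3, 6/5, 9/2, 8/5)
obs 2: x=0 → posterior Dirichlet(11, 3, 6/5, 9/2, 8/5)
obs 3: x=0 → posterior Dirichlet(12, 3, 6/5, 9/2, 8/5)
obs 4: x=1 → posterior Dirichlet(12, 4, 6/5, 9/2, 8/5)
obs 5: x=0 → posterior Dirichlet(13, 4, 6/5, 9/2, 8/5)
obs 6: x=2 → posterior Dirichlet(13, 4, 11/5, 9/2, 8/5)
obs 7: x=3 → posterior Dirichlet(13, 4, 11/5, 11/2, 8/5)
obs 8: x=0 → posterior Dirichlet(14, 4, 11/5, 11/2, 8/5)
obs 9: x=2 → posterior Dirichlet(14, 4, 16/5, 11/2, 8/5)
obs 10: x=3 → posterior Dirichlet(14, 4, 16/5, 13/2, 8/5)
obs 11: x=3 → posterior Dirichlet(14, 4, 16/5, 15/2, 8/5)
obs 12: x=2 → posterior Dirichlet(14, 4, 21/5, 15/2, 8/5)
obs 13: x=2 → posterior Dirichlet(14, 4, 26/5, 15/2, 8/5)
obs 14: x=0 → posterior Dirichlet(15, 4, 26/5, 15/2, 8/5)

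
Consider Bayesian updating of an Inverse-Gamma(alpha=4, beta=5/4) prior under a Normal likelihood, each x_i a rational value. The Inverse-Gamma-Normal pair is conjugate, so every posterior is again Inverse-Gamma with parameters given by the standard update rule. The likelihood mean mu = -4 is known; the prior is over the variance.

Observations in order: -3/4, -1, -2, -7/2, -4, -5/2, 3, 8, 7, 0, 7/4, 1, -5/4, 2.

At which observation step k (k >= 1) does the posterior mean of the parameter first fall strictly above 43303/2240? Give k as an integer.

k = 9

obs 1: x=-3/4 → posterior Inverse-Gamma(9/2, 209/32)
obs 2: x=-1 → posterior Inverse-Gamma(5, 353/32)
obs 3: x=-2 → posterior Inverse-Gamma(11/2, 417/32)
obs 4: x=-7/2 → posterior Inverse-Gamma(6, 421/32)
obs 5: x=-4 → posterior Inverse-Gamma(13/2, 421/32)
obs 6: x=-5/2 → posterior Inverse-Gamma(7, 457/32)
obs 7: x=3 → posterior Inverse-Gamma(15/2, 1241/32)
obs 8: x=8 → posterior Inverse-Gamma(8, 3545/32)
obs 9: x=7 → posterior Inverse-Gamma(17/2, 5481/32)
obs 10: x=0 → posterior Inverse-Gamma(9, 5737/32)
obs 11: x=7/4 → posterior Inverse-Gamma(19/2, 3133/16)
obs 12: x=1 → posterior Inverse-Gamma(10, 3333/16)
obs 13: x=-5/4 → posterior Inverse-Gamma(21/2, 6787/32)
obs 14: x=2 → posterior Inverse-Gamma(11, 7363/32)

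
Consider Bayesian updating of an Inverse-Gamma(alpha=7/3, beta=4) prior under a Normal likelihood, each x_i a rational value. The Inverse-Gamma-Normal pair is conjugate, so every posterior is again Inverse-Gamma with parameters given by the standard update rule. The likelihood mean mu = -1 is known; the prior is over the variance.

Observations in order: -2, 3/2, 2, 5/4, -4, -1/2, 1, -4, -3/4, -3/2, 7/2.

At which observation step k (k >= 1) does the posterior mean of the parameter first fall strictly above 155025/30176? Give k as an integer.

k = 11

obs 1: x=-2 → posterior Inverse-Gamma(17/6, 9/2)
obs 2: x=3/2 → posterior Inverse-Gamma(10/3, 61/8)
obs 3: x=2 → posterior Inverse-Gamma(23/6, 97/8)
obs 4: x=5/4 → posterior Inverse-Gamma(13/3, 469/32)
obs 5: x=-4 → posterior Inverse-Gamma(29/6, 613/32)
obs 6: x=-1/2 → posterior Inverse-Gamma(16/3, 617/32)
obs 7: x=1 → posterior Inverse-Gamma(35/6, 681/32)
obs 8: x=-4 → posterior Inverse-Gamma(19/3, 825/32)
obs 9: x=-3/4 → posterior Inverse-Gamma(41/6, 413/16)
obs 10: x=-3/2 → posterior Inverse-Gamma(22/3, 415/16)
obs 11: x=7/2 → posterior Inverse-Gamma(47/6, 577/16)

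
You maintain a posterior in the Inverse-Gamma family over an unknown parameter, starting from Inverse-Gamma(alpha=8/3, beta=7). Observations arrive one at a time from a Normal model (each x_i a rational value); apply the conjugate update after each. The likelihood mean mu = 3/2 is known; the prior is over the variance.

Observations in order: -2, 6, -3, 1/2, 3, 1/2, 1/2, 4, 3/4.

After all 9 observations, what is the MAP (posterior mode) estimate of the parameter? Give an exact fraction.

3783/784

obs 1: x=-2 → posterior Inverse-Gamma(19/6, 105/8)
obs 2: x=6 → posterior Inverse-Gamma(11/3, 93/4)
obs 3: x=-3 → posterior Inverse-Gamma(25/6, 267/8)
obs 4: x=1/2 → posterior Inverse-Gamma(14/3, 271/8)
obs 5: x=3 → posterior Inverse-Gamma(31/6, 35)
obs 6: x=1/2 → posterior Inverse-Gamma(17/3, 71/2)
obs 7: x=1/2 → posterior Inverse-Gamma(37/6, 36)
obs 8: x=4 → posterior Inverse-Gamma(20/3, 313/8)
obs 9: x=3/4 → posterior Inverse-Gamma(43/6, 1261/32)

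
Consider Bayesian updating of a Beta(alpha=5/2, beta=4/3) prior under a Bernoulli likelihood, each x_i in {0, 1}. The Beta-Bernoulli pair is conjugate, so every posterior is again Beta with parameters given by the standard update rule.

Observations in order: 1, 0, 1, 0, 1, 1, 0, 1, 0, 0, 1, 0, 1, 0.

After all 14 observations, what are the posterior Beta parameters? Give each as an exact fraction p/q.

alpha=19/2, beta=25/3

obs 1: x=1 → posterior Beta(7/2, 4/3)
obs 2: x=0 → posterior Beta(7/2, 7/3)
obs 3: x=1 → posterior Beta(9/2, 7/3)
obs 4: x=0 → posterior Beta(9/2, 10/3)
obs 5: x=1 → posterior Beta(11/2, 10/3)
obs 6: x=1 → posterior Beta(13/2, 10/3)
obs 7: x=0 → posterior Beta(13/2, 13/3)
obs 8: x=1 → posterior Beta(15/2, 13/3)
obs 9: x=0 → posterior Beta(15/2, 16/3)
obs 10: x=0 → posterior Beta(15/2, 19/3)
obs 11: x=1 → posterior Beta(17/2, 19/3)
obs 12: x=0 → posterior Beta(17/2, 22/3)
obs 13: x=1 → posterior Beta(19/2, 22/3)
obs 14: x=0 → posterior Beta(19/2, 25/3)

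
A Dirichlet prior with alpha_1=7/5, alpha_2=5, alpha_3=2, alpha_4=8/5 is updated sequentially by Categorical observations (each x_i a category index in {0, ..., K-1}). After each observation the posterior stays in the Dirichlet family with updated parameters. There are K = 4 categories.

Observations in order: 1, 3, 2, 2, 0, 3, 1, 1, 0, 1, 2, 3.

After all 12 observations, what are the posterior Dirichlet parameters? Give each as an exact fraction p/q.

obs 1: x=1 → posterior Dirichlet(7/5, 6, 2, 8/5)
obs 2: x=3 → posterior Dirichlet(7/5, 6, 2, 13/5)
obs 3: x=2 → posterior Dirichlet(7/5, 6, 3, 13/5)
obs 4: x=2 → posterior Dirichlet(7/5, 6, 4, 13/5)
obs 5: x=0 → posterior Dirichlet(12/5, 6, 4, 13/5)
obs 6: x=3 → posterior Dirichlet(12/5, 6, 4, 18/5)
obs 7: x=1 → posterior Dirichlet(12/5, 7, 4, 18/5)
obs 8: x=1 → posterior Dirichlet(12/5, 8, 4, 18/5)
obs 9: x=0 → posterior Dirichlet(17/5, 8, 4, 18/5)
obs 10: x=1 → posterior Dirichlet(17/5, 9, 4, 18/5)
obs 11: x=2 → posterior Dirichlet(17/5, 9, 5, 18/5)
obs 12: x=3 → posterior Dirichlet(17/5, 9, 5, 23/5)

alpha_1=17/5, alpha_2=9, alpha_3=5, alpha_4=23/5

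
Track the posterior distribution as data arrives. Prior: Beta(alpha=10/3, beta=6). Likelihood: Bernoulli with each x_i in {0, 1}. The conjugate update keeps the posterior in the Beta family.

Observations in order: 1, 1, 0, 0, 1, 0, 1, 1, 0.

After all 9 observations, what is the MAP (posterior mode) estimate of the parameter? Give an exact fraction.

22/49

obs 1: x=1 → posterior Beta(13/3, 6)
obs 2: x=1 → posterior Beta(16/3, 6)
obs 3: x=0 → posterior Beta(16/3, 7)
obs 4: x=0 → posterior Beta(16/3, 8)
obs 5: x=1 → posterior Beta(19/3, 8)
obs 6: x=0 → posterior Beta(19/3, 9)
obs 7: x=1 → posterior Beta(22/3, 9)
obs 8: x=1 → posterior Beta(25/3, 9)
obs 9: x=0 → posterior Beta(25/3, 10)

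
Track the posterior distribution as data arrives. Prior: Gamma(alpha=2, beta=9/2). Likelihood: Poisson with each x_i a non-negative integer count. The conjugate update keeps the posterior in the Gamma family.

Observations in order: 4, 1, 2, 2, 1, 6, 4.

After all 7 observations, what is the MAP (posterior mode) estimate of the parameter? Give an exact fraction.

obs 1: x=4 → posterior Gamma(6, 11/2)
obs 2: x=1 → posterior Gamma(7, 13/2)
obs 3: x=2 → posterior Gamma(9, 15/2)
obs 4: x=2 → posterior Gamma(11, 17/2)
obs 5: x=1 → posterior Gamma(12, 19/2)
obs 6: x=6 → posterior Gamma(18, 21/2)
obs 7: x=4 → posterior Gamma(22, 23/2)

42/23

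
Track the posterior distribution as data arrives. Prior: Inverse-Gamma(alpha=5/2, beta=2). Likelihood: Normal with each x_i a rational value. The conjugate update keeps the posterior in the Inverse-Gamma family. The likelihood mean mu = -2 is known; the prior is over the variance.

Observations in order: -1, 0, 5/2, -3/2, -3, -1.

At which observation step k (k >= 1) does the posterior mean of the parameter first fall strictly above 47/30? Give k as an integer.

k = 2

obs 1: x=-1 → posterior Inverse-Gamma(3, 5/2)
obs 2: x=0 → posterior Inverse-Gamma(7/2, 9/2)
obs 3: x=5/2 → posterior Inverse-Gamma(4, 117/8)
obs 4: x=-3/2 → posterior Inverse-Gamma(9/2, 59/4)
obs 5: x=-3 → posterior Inverse-Gamma(5, 61/4)
obs 6: x=-1 → posterior Inverse-Gamma(11/2, 63/4)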